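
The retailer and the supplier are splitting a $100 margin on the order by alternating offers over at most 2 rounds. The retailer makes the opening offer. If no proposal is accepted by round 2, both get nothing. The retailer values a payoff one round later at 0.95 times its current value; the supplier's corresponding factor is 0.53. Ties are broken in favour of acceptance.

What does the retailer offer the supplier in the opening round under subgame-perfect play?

By backward induction:
Round 2 (the supplier proposes): rejection yields 0 for the retailer; the supplier offers 0 and keeps 100.
Round 1 (the retailer proposes): the supplier can get 100 next round, worth 0.53 × 100 = 53 now, so the retailer offers 53, keeping 47.

53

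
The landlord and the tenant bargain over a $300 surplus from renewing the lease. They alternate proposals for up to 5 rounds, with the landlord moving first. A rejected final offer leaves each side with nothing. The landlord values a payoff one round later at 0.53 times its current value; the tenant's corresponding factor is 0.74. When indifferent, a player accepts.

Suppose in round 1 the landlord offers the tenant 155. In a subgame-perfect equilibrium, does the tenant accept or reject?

Accept

Work out the tenant's continuation value if the offer is rejected.
Round 5 (the landlord proposes): rejection yields 0 for the tenant; the landlord offers 0 and keeps 300.
Round 4 (the tenant proposes): the landlord can get 300 next round, worth 0.53 × 300 = 159 now. The tenant offers 159 and keeps 300 − 159 = 141.
Round 3 (the landlord proposes): the tenant can get 141 next round, worth 0.74 × 141 = 104.34 now; the landlord offers that and keeps 195.66.
Round 2 (the tenant proposes): the landlord can get 195.66 next round, worth 0.53 × 195.66 = 103.6998 now. The tenant offers 103.6998 and keeps 300 − 103.6998 = 196.3002.
So by rejecting in round 1, the tenant gets 196.3002 next round, worth 0.74 × 196.3002 = 145.262148 now.
Offer 155 ≥ 145.262148, so the tenant accepts.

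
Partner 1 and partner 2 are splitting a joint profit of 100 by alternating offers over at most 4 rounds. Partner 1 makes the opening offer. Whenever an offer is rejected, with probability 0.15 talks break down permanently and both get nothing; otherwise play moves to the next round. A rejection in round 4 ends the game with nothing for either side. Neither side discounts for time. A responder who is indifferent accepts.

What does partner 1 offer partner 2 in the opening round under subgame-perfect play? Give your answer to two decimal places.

74.16

Round 4 (partner 2 proposes): rejection yields 0 for partner 1; partner 2 offers 0 and keeps 100.
Round 3 (partner 1 proposes): rejecting gives partner 2 an expected 0.85 × 100 = 85, so partner 1 offers 85, keeping 15.
Round 2 (partner 2 proposes): rejecting gives partner 1 an expected 0.85 × 15 = 12.75; partner 2 offers that and keeps 87.25.
Round 1 (partner 1 proposes): rejecting gives partner 2 an expected 0.85 × 87.25 = 74.1625. Partner 1 offers 74.1625 and keeps 100 − 74.1625 = 25.8375.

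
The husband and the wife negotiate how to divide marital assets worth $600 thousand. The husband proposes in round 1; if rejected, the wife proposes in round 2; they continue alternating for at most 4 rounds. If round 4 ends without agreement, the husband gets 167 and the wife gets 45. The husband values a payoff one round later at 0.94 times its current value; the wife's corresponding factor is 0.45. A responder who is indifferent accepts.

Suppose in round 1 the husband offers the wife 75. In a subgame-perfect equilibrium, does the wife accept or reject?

Reject

Round 4 (the wife proposes): the husband gets 167 if talks fail, so the wife offers 167 and keeps 433.
Round 3 (the husband proposes): the wife can get 433 next round, worth 0.45 × 433 = 194.85 now. The husband offers 194.85 and keeps 600 − 194.85 = 405.15.
Round 2 (the wife proposes): the husband can get 405.15 next round, worth 0.94 × 405.15 = 380.841 now, so the wife offers 380.841, keeping 219.159.
So by rejecting in round 1, the wife gets 219.159 next round, worth 0.45 × 219.159 = 98.62155 now.
Offer 75 < 98.62155, so the wife rejects.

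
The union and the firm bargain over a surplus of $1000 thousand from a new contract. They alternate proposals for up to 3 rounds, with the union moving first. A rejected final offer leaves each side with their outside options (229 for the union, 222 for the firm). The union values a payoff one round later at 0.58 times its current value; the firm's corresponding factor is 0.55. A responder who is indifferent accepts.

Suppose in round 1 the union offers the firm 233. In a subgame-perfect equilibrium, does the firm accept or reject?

Reject

Work out the firm's continuation value if the offer is rejected.
Round 3 (the union proposes): the firm gets 222 if talks fail, so the union offers 222 and keeps 778.
Round 2 (the firm proposes): the union can get 778 next round, worth 0.58 × 778 = 451.24 now, so the firm offers 451.24, keeping 548.76.
So by rejecting in round 1, the firm gets 548.76 next round, worth 0.55 × 548.76 = 301.818 now.
Offer 233 < 301.818, so the firm rejects.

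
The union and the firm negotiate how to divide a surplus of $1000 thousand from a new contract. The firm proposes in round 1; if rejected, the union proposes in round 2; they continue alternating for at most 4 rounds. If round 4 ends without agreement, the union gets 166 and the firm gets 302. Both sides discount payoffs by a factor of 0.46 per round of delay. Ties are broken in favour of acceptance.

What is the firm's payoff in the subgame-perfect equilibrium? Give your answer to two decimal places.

Work backward from the last round.
Round 4 (the union proposes): the firm gets 302 if talks fail, so the union offers 302 and keeps 698.
Round 3 (the firm proposes): the union can get 698 next round, worth 0.46 × 698 = 321.08 now, so the firm offers 321.08, keeping 678.92.
Round 2 (the union proposes): the firm can get 678.92 next round, worth 0.46 × 678.92 = 312.3032 now, so the union offers 312.3032, keeping 687.6968.
Round 1 (the firm proposes): the union can get 687.6968 next round, worth 0.46 × 687.6968 = 316.340528 now. The firm offers 316.340528 and keeps 1000 − 316.340528 = 683.659472.

683.66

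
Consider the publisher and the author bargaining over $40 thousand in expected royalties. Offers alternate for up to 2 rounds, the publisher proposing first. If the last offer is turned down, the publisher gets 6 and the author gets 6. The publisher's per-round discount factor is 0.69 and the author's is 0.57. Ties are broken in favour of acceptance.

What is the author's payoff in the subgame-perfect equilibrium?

19.38

Round 2 (the author proposes): the publisher gets 6 if talks fail, so the author offers 6 and keeps 34.
Round 1 (the publisher proposes): the author can get 34 next round, worth 0.57 × 34 = 19.38 now. The publisher offers 19.38 and keeps 40 − 19.38 = 20.62.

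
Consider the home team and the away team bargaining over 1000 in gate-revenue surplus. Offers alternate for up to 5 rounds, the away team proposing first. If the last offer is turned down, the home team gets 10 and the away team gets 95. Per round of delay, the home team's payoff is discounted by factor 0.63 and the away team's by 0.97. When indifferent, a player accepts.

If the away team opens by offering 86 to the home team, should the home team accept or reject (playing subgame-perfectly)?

Work out the home team's continuation value if the offer is rejected.
Round 5 (the away team proposes): the home team gets 10 if talks fail, so the away team offers 10 and keeps 990.
Round 4 (the home team proposes): the away team can get 990 next round, worth 0.97 × 990 = 960.3 now; the home team offers that and keeps 39.7.
Round 3 (the away team proposes): the home team can get 39.7 next round, worth 0.63 × 39.7 = 25.011 now, so the away team offers 25.011, keeping 974.989.
Round 2 (the home team proposes): the away team can get 974.989 next round, worth 0.97 × 974.989 = 945.73933 now, so the home team offers 945.73933, keeping 54.26067.
So by rejecting in round 1, the home team gets 54.26067 next round, worth 0.63 × 54.26067 = 34.1842221 now.
Offer 86 ≥ 34.1842221, so the home team accepts.

Accept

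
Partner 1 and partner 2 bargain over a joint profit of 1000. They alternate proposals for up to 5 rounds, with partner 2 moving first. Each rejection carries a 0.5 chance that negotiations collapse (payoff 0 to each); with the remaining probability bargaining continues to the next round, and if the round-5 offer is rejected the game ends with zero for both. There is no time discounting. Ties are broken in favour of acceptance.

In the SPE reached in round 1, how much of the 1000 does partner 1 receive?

By backward induction:
Round 5 (partner 2 proposes): partner 1 will accept anything ≥ 0, so partner 2 offers 0 and keeps 1000.
Round 4 (partner 1 proposes): rejecting gives partner 2 an expected 0.5 × 1000 = 500; partner 1 offers that and keeps 500.
Round 3 (partner 2 proposes): rejecting gives partner 1 an expected 0.5 × 500 = 250, so partner 2 offers 250, keeping 750.
Round 2 (partner 1 proposes): rejecting gives partner 2 an expected 0.5 × 750 = 375, so partner 1 offers 375, keeping 625.
Round 1 (partner 2 proposes): rejecting gives partner 1 an expected 0.5 × 625 = 312.5; partner 2 offers that and keeps 687.5.

312.5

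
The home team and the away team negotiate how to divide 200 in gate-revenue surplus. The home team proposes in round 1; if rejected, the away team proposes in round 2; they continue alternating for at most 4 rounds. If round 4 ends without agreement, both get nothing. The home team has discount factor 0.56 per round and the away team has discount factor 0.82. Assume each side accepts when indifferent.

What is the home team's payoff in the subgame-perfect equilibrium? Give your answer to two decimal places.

Round 4 (the away team proposes): the home team will accept anything ≥ 0, so the away team offers 0 and keeps 200.
Round 3 (the home team proposes): the away team can get 200 next round, worth 0.82 × 200 = 164 now, so the home team offers 164, keeping 36.
Round 2 (the away team proposes): the home team can get 36 next round, worth 0.56 × 36 = 20.16 now. The away team offers 20.16 and keeps 200 − 20.16 = 179.84.
Round 1 (the home team proposes): the away team can get 179.84 next round, worth 0.82 × 179.84 = 147.4688 now, so the home team offers 147.4688, keeping 52.5312.

52.53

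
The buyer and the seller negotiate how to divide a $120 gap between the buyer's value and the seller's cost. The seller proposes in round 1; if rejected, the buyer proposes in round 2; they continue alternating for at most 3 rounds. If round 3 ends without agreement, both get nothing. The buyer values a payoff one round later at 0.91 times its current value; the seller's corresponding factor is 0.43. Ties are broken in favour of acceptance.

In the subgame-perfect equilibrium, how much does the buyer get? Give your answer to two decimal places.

Round 3 (the seller proposes): the buyer will accept anything ≥ 0, so the seller offers 0 and keeps 120.
Round 2 (the buyer proposes): the seller can get 120 next round, worth 0.43 × 120 = 51.6 now; the buyer offers that and keeps 68.4.
Round 1 (the seller proposes): the buyer can get 68.4 next round, worth 0.91 × 68.4 = 62.244 now, so the seller offers 62.244, keeping 57.756.

62.24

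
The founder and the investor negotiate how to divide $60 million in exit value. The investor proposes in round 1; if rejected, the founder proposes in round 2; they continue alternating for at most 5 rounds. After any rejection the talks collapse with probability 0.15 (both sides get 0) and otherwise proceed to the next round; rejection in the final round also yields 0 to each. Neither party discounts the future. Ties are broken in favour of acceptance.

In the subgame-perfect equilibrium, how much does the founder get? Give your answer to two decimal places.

Round 5 (the investor proposes): rejection yields 0 for the founder; the investor offers 0 and keeps 60.
Round 4 (the founder proposes): rejecting gives the investor an expected 0.85 × 60 = 51; the founder offers that and keeps 9.
Round 3 (the investor proposes): rejecting gives the founder an expected 0.85 × 9 = 7.65; the investor offers that and keeps 52.35.
Round 2 (the founder proposes): rejecting gives the investor an expected 0.85 × 52.35 = 44.4975, so the founder offers 44.4975, keeping 15.5025.
Round 1 (the investor proposes): rejecting gives the founder an expected 0.85 × 15.5025 = 13.177125; the investor offers that and keeps 46.822875.

13.18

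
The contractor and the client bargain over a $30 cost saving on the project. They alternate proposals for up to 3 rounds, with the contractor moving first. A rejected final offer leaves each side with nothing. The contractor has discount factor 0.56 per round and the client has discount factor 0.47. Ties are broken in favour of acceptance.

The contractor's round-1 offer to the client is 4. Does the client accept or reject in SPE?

Reject

Work out the client's continuation value if the offer is rejected.
Round 3 (the contractor proposes): the client will accept anything ≥ 0, so the contractor offers 0 and keeps 30.
Round 2 (the client proposes): the contractor can get 30 next round, worth 0.56 × 30 = 16.8 now. The client offers 16.8 and keeps 30 − 16.8 = 13.2.
So by rejecting in round 1, the client gets 13.2 next round, worth 0.47 × 13.2 = 6.204 now.
Offer 4 < 6.204, so the client rejects.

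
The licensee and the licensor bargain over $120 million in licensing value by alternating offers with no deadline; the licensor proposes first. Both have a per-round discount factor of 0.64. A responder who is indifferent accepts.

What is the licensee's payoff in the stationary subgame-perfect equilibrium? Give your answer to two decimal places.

46.83

In a stationary SPE each proposer offers the other exactly their discounted continuation value.
If the licensor keeps x when proposing and the licensee keeps y when proposing, then x = 120 − 0.64y and y = 120 − 0.64x.
Solving: x = 120(1 − 0.64) / (1 − 0.64·0.64) = 43.2 / 0.5904 ≈ 73.1707.
The licensee gets 120 − 73.1707 ≈ 46.8293.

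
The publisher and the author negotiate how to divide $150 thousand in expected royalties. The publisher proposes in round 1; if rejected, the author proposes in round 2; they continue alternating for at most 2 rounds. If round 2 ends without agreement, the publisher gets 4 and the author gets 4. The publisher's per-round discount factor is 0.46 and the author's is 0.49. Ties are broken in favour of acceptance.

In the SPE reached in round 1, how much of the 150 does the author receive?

Round 2 (the author proposes): the publisher gets 4 if talks fail, so the author offers 4 and keeps 146.
Round 1 (the publisher proposes): the author can get 146 next round, worth 0.49 × 146 = 71.54 now. The publisher offers 71.54 and keeps 150 − 71.54 = 78.46.

71.54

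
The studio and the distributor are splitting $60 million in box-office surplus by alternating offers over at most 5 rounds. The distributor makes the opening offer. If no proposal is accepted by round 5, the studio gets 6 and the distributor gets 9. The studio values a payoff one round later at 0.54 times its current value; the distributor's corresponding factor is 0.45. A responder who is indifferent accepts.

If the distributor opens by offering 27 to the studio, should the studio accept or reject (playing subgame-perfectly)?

Accept

Work out the studio's continuation value if the offer is rejected.
Round 5 (the distributor proposes): the studio gets 6 if talks fail, so the distributor offers 6 and keeps 54.
Round 4 (the studio proposes): the distributor can get 54 next round, worth 0.45 × 54 = 24.3 now, so the studio offers 24.3, keeping 35.7.
Round 3 (the distributor proposes): the studio can get 35.7 next round, worth 0.54 × 35.7 = 19.278 now, so the distributor offers 19.278, keeping 40.722.
Round 2 (the studio proposes): the distributor can get 40.722 next round, worth 0.45 × 40.722 = 18.3249 now, so the studio offers 18.3249, keeping 41.6751.
So by rejecting in round 1, the studio gets 41.6751 next round, worth 0.54 × 41.6751 = 22.504554 now.
Offer 27 ≥ 22.504554, so the studio accepts.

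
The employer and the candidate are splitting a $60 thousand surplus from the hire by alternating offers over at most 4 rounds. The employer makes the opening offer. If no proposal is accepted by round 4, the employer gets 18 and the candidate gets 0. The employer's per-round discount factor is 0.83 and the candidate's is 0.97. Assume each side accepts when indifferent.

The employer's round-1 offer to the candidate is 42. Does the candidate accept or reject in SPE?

Reject

Round 4 (the candidate proposes): the employer gets 18 if talks fail, so the candidate offers 18 and keeps 42.
Round 3 (the employer proposes): the candidate can get 42 next round, worth 0.97 × 42 = 40.74 now, so the employer offers 40.74, keeping 19.26.
Round 2 (the candidate proposes): the employer can get 19.26 next round, worth 0.83 × 19.26 = 15.9858 now, so the candidate offers 15.9858, keeping 44.0142.
So by rejecting in round 1, the candidate gets 44.0142 next round, worth 0.97 × 44.0142 = 42.693774 now.
Offer 42 < 42.693774, so the candidate rejects.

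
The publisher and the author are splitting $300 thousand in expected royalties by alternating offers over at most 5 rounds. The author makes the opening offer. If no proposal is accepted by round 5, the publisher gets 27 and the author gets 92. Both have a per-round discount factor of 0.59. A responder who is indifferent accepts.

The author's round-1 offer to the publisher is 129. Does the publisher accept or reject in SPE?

Work out the publisher's continuation value if the offer is rejected.
Round 5 (the author proposes): the publisher gets 27 if talks fail, so the author offers 27 and keeps 273.
Round 4 (the publisher proposes): the author can get 273 next round, worth 0.59 × 273 = 161.07 now; the publisher offers that and keeps 138.93.
Round 3 (the author proposes): the publisher can get 138.93 next round, worth 0.59 × 138.93 = 81.9687 now, so the author offers 81.9687, keeping 218.0313.
Round 2 (the publisher proposes): the author can get 218.0313 next round, worth 0.59 × 218.0313 = 128.638467 now, so the publisher offers 128.638467, keeping 171.361533.
So by rejecting in round 1, the publisher gets 171.361533 next round, worth 0.59 × 171.361533 = 101.10330447 now.
Offer 129 ≥ 101.10330447, so the publisher accepts.

Accept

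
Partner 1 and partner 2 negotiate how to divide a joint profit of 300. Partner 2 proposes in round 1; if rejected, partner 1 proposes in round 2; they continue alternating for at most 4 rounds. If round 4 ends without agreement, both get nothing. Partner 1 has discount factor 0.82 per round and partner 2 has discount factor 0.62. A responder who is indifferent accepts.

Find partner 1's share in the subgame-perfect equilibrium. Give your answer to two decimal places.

Round 4 (partner 1 proposes): rejection yields 0 for partner 2; partner 1 offers 0 and keeps 300.
Round 3 (partner 2 proposes): partner 1 can get 300 next round, worth 0.82 × 300 = 246 now, so partner 2 offers 246, keeping 54.
Round 2 (partner 1 proposes): partner 2 can get 54 next round, worth 0.62 × 54 = 33.48 now; partner 1 offers that and keeps 266.52.
Round 1 (partner 2 proposes): partner 1 can get 266.52 next round, worth 0.82 × 266.52 = 218.5464 now. Partner 2 offers 218.5464 and keeps 300 − 218.5464 = 81.4536.

218.55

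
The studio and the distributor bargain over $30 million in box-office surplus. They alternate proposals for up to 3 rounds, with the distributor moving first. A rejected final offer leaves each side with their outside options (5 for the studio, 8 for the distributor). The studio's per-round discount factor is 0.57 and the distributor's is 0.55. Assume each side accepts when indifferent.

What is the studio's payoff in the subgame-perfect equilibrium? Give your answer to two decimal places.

Round 3 (the distributor proposes): the studio gets 5 if talks fail, so the distributor offers 5 and keeps 25.
Round 2 (the studio proposes): the distributor can get 25 next round, worth 0.55 × 25 = 13.75 now. The studio offers 13.75 and keeps 30 − 13.75 = 16.25.
Round 1 (the distributor proposes): the studio can get 16.25 next round, worth 0.57 × 16.25 = 9.2625 now. The distributor offers 9.2625 and keeps 30 − 9.2625 = 20.7375.

9.26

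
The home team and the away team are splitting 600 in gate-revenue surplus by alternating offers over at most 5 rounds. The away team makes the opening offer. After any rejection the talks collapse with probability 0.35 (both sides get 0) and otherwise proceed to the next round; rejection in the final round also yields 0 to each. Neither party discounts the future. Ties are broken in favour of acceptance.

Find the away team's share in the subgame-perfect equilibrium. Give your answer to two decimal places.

405.83

By backward induction:
Round 5 (the away team proposes): rejection yields 0 for the home team; the away team offers 0 and keeps 600.
Round 4 (the home team proposes): rejecting gives the away team an expected 0.65 × 600 = 390, so the home team offers 390, keeping 210.
Round 3 (the away team proposes): rejecting gives the home team an expected 0.65 × 210 = 136.5, so the away team offers 136.5, keeping 463.5.
Round 2 (the home team proposes): rejecting gives the away team an expected 0.65 × 463.5 = 301.275, so the home team offers 301.275, keeping 298.725.
Round 1 (the away team proposes): rejecting gives the home team an expected 0.65 × 298.725 = 194.17125. The away team offers 194.17125 and keeps 600 − 194.17125 = 405.82875.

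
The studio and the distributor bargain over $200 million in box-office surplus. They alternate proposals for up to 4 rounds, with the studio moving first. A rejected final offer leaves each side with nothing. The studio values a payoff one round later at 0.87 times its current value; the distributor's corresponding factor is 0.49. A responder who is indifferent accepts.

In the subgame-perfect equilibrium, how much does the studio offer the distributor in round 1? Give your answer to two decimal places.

54.52

Round 4 (the distributor proposes): the studio will accept anything ≥ 0, so the distributor offers 0 and keeps 200.
Round 3 (the studio proposes): the distributor can get 200 next round, worth 0.49 × 200 = 98 now, so the studio offers 98, keeping 102.
Round 2 (the distributor proposes): the studio can get 102 next round, worth 0.87 × 102 = 88.74 now. The distributor offers 88.74 and keeps 200 − 88.74 = 111.26.
Round 1 (the studio proposes): the distributor can get 111.26 next round, worth 0.49 × 111.26 = 54.5174 now. The studio offers 54.5174 and keeps 200 − 54.5174 = 145.4826.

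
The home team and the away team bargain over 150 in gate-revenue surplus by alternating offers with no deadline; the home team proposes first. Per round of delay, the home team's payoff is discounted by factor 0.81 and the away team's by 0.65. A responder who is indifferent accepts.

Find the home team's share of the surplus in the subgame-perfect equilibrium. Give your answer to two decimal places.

110.88

When the home team proposes, the away team accepts any offer worth at least 0.65 times what the away team would get by proposing next round; and vice versa.
This gives x = 150 − 0.65y and y = 150 − 0.81x, where x and y are each side's share when it proposes.
Hence (1 − 0.65·0.81)x = 150(1 − 0.65), i.e. 0.4735·x = 52.5.
x ≈ 110.8765; the away team's share is 150 − x ≈ 39.1235.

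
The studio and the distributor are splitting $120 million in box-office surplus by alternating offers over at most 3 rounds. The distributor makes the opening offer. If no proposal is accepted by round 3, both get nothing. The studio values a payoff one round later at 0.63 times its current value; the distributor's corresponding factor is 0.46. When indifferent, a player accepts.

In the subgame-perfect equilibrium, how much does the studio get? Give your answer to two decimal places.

40.82

Round 3 (the distributor proposes): rejection yields 0 for the studio; the distributor offers 0 and keeps 120.
Round 2 (the studio proposes): the distributor can get 120 next round, worth 0.46 × 120 = 55.2 now; the studio offers that and keeps 64.8.
Round 1 (the distributor proposes): the studio can get 64.8 next round, worth 0.63 × 64.8 = 40.824 now. The distributor offers 40.824 and keeps 120 − 40.824 = 79.176.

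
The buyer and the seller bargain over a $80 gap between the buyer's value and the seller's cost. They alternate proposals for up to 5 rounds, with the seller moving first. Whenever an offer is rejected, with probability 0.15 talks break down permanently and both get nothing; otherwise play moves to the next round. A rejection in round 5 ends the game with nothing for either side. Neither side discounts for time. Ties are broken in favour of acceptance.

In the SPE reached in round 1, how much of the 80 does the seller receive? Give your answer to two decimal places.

62.43

By backward induction:
Round 5 (the seller proposes): rejection yields 0 for the buyer; the seller offers 0 and keeps 80.
Round 4 (the buyer proposes): rejecting gives the seller an expected 0.85 × 80 = 68; the buyer offers that and keeps 12.
Round 3 (the seller proposes): rejecting gives the buyer an expected 0.85 × 12 = 10.2; the seller offers that and keeps 69.8.
Round 2 (the buyer proposes): rejecting gives the seller an expected 0.85 × 69.8 = 59.33. The buyer offers 59.33 and keeps 80 − 59.33 = 20.67.
Round 1 (the seller proposes): rejecting gives the buyer an expected 0.85 × 20.67 = 17.5695. The seller offers 17.5695 and keeps 80 − 17.5695 = 62.4305.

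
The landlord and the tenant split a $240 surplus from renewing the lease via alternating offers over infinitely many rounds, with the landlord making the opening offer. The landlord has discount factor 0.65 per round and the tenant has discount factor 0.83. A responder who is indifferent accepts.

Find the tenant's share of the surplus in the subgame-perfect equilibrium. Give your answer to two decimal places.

151.40

In a stationary SPE each proposer offers the other exactly their discounted continuation value.
If the landlord keeps x when proposing and the tenant keeps y when proposing, then x = 240 − 0.83y and y = 240 − 0.65x.
Solving: x = 240(1 − 0.83) / (1 − 0.65·0.83) = 40.8 / 0.4605 ≈ 88.5993.
The tenant gets 240 − 88.5993 ≈ 151.4007.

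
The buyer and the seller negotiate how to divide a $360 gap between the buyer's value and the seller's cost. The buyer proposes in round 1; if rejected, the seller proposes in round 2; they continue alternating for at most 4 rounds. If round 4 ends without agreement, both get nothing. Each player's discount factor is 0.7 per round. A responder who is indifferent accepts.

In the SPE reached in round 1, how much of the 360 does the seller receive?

199.08

Round 4 (the seller proposes): rejection yields 0 for the buyer; the seller offers 0 and keeps 360.
Round 3 (the buyer proposes): the seller can get 360 next round, worth 0.7 × 360 = 252 now, so the buyer offers 252, keeping 108.
Round 2 (the seller proposes): the buyer can get 108 next round, worth 0.7 × 108 = 75.6 now; the seller offers that and keeps 284.4.
Round 1 (the buyer proposes): the seller can get 284.4 next round, worth 0.7 × 284.4 = 199.08 now; the buyer offers that and keeps 160.92.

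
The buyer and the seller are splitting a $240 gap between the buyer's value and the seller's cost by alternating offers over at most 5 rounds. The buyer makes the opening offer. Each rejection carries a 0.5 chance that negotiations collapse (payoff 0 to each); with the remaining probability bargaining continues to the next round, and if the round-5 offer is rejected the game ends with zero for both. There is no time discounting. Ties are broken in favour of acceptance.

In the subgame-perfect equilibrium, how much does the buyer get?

Round 5 (the buyer proposes): rejection yields 0 for the seller; the buyer offers 0 and keeps 240.
Round 4 (the seller proposes): rejecting gives the buyer an expected 0.5 × 240 = 120. The seller offers 120 and keeps 240 − 120 = 120.
Round 3 (the buyer proposes): rejecting gives the seller an expected 0.5 × 120 = 60; the buyer offers that and keeps 180.
Round 2 (the seller proposes): rejecting gives the buyer an expected 0.5 × 180 = 90. The seller offers 90 and keeps 240 − 90 = 150.
Round 1 (the buyer proposes): rejecting gives the seller an expected 0.5 × 150 = 75; the buyer offers that and keeps 165.

165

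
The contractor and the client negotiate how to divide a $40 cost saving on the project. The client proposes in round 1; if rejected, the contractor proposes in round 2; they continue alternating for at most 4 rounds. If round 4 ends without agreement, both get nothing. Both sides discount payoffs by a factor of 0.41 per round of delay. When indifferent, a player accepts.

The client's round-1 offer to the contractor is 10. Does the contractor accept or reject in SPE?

Reject

Round 4 (the contractor proposes): the client will accept anything ≥ 0, so the contractor offers 0 and keeps 40.
Round 3 (the client proposes): the contractor can get 40 next round, worth 0.41 × 40 = 16.4 now. The client offers 16.4 and keeps 40 − 16.4 = 23.6.
Round 2 (the contractor proposes): the client can get 23.6 next round, worth 0.41 × 23.6 = 9.676 now. The contractor offers 9.676 and keeps 40 − 9.676 = 30.324.
So by rejecting in round 1, the contractor gets 30.324 next round, worth 0.41 × 30.324 = 12.43284 now.
Offer 10 < 12.43284, so the contractor rejects.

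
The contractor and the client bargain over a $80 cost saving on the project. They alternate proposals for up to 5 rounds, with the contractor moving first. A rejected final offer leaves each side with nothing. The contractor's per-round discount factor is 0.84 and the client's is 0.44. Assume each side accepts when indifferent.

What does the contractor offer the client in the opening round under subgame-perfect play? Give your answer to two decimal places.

7.71

Round 5 (the contractor proposes): rejection yields 0 for the client; the contractor offers 0 and keeps 80.
Round 4 (the client proposes): the contractor can get 80 next round, worth 0.84 × 80 = 67.2 now; the client offers that and keeps 12.8.
Round 3 (the contractor proposes): the client can get 12.8 next round, worth 0.44 × 12.8 = 5.632 now, so the contractor offers 5.632, keeping 74.368.
Round 2 (the client proposes): the contractor can get 74.368 next round, worth 0.84 × 74.368 = 62.46912 now, so the client offers 62.46912, keeping 17.53088.
Round 1 (the contractor proposes): the client can get 17.53088 next round, worth 0.44 × 17.53088 = 7.7135872 now, so the contractor offers 7.7135872, keeping 72.2864128.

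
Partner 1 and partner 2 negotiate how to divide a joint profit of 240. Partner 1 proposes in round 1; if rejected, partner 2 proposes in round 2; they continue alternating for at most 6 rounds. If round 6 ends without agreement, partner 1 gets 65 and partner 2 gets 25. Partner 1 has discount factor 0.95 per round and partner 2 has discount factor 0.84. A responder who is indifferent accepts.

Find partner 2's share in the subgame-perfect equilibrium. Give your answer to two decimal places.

Round 6 (partner 2 proposes): partner 1 gets 65 if talks fail, so partner 2 offers 65 and keeps 175.
Round 5 (partner 1 proposes): partner 2 can get 175 next round, worth 0.84 × 175 = 147 now; partner 1 offers that and keeps 93.
Round 4 (partner 2 proposes): partner 1 can get 93 next round, worth 0.95 × 93 = 88.35 now, so partner 2 offers 88.35, keeping 151.65.
Round 3 (partner 1 proposes): partner 2 can get 151.65 next round, worth 0.84 × 151.65 = 127.386 now; partner 1 offers that and keeps 112.614.
Round 2 (partner 2 proposes): partner 1 can get 112.614 next round, worth 0.95 × 112.614 = 106.9833 now, so partner 2 offers 106.9833, keeping 133.0167.
Round 1 (partner 1 proposes): partner 2 can get 133.0167 next round, worth 0.84 × 133.0167 = 111.734028 now; partner 1 offers that and keeps 128.265972.

111.73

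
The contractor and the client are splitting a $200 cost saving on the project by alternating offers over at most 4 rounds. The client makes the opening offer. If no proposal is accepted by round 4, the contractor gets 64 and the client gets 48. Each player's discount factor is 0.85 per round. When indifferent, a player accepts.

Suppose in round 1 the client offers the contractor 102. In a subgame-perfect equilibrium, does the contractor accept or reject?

Round 4 (the contractor proposes): the client gets 48 if talks fail, so the contractor offers 48 and keeps 152.
Round 3 (the client proposes): the contractor can get 152 next round, worth 0.85 × 152 = 129.2 now. The client offers 129.2 and keeps 200 − 129.2 = 70.8.
Round 2 (the contractor proposes): the client can get 70.8 next round, worth 0.85 × 70.8 = 60.18 now. The contractor offers 60.18 and keeps 200 − 60.18 = 139.82.
So by rejecting in round 1, the contractor gets 139.82 next round, worth 0.85 × 139.82 = 118.847 now.
Offer 102 < 118.847, so the contractor rejects.

Reject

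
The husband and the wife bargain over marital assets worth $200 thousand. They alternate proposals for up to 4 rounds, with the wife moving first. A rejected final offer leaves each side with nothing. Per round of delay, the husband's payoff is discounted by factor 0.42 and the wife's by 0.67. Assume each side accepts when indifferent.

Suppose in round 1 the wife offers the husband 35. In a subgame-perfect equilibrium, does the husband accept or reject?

Round 4 (the husband proposes): the wife will accept anything ≥ 0, so the husband offers 0 and keeps 200.
Round 3 (the wife proposes): the husband can get 200 next round, worth 0.42 × 200 = 84 now, so the wife offers 84, keeping 116.
Round 2 (the husband proposes): the wife can get 116 next round, worth 0.67 × 116 = 77.72 now. The husband offers 77.72 and keeps 200 − 77.72 = 122.28.
So by rejecting in round 1, the husband gets 122.28 next round, worth 0.42 × 122.28 = 51.3576 now.
Offer 35 < 51.3576, so the husband rejects.

Reject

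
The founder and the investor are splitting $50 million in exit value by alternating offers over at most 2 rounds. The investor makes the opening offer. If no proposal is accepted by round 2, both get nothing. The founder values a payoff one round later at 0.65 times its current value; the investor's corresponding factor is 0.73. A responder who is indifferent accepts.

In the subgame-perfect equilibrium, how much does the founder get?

32.5

Round 2 (the founder proposes): rejection yields 0 for the investor; the founder offers 0 and keeps 50.
Round 1 (the investor proposes): the founder can get 50 next round, worth 0.65 × 50 = 32.5 now; the investor offers that and keeps 17.5.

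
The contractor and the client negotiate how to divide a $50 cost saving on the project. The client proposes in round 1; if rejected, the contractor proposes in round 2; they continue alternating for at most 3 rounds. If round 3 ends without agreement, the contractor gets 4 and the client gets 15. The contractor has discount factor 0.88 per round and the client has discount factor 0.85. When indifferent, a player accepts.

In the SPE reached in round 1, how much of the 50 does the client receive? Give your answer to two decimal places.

Round 3 (the client proposes): the contractor gets 4 if talks fail, so the client offers 4 and keeps 46.
Round 2 (the contractor proposes): the client can get 46 next round, worth 0.85 × 46 = 39.1 now. The contractor offers 39.1 and keeps 50 − 39.1 = 10.9.
Round 1 (the client proposes): the contractor can get 10.9 next round, worth 0.88 × 10.9 = 9.592 now; the client offers that and keeps 40.408.

40.41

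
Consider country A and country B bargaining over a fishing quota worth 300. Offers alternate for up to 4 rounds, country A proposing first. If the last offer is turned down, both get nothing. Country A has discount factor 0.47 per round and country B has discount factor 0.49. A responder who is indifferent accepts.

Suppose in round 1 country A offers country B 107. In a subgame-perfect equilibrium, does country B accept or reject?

Reject

Round 4 (country B proposes): rejection yields 0 for country A; country B offers 0 and keeps 300.
Round 3 (country A proposes): country B can get 300 next round, worth 0.49 × 300 = 147 now; country A offers that and keeps 153.
Round 2 (country B proposes): country A can get 153 next round, worth 0.47 × 153 = 71.91 now. Country B offers 71.91 and keeps 300 − 71.91 = 228.09.
So by rejecting in round 1, country B gets 228.09 next round, worth 0.49 × 228.09 = 111.7641 now.
Offer 107 < 111.7641, so country B rejects.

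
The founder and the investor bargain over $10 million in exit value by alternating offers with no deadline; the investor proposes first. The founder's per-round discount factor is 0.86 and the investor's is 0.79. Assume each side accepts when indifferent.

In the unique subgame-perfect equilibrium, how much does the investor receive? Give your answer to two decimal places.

4.37

In a stationary SPE each proposer offers the other exactly their discounted continuation value.
If the investor keeps x when proposing and the founder keeps y when proposing, then x = 10 − 0.86y and y = 10 − 0.79x.
Solving: x = 10(1 − 0.86) / (1 − 0.79·0.86) = 1.4 / 0.3206 ≈ 4.3668.
The founder gets 10 − 4.3668 ≈ 5.6332.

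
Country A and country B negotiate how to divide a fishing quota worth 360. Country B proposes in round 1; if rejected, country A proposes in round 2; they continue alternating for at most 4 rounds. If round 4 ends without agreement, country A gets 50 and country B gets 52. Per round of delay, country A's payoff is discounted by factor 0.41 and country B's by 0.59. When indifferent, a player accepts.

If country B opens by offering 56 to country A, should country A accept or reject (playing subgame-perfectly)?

Round 4 (country A proposes): country B gets 52 if talks fail, so country A offers 52 and keeps 308.
Round 3 (country B proposes): country A can get 308 next round, worth 0.41 × 308 = 126.28 now, so country B offers 126.28, keeping 233.72.
Round 2 (country A proposes): country B can get 233.72 next round, worth 0.59 × 233.72 = 137.8948 now; country A offers that and keeps 222.1052.
So by rejecting in round 1, country A gets 222.1052 next round, worth 0.41 × 222.1052 = 91.063132 now.
Offer 56 < 91.063132, so country A rejects.

Reject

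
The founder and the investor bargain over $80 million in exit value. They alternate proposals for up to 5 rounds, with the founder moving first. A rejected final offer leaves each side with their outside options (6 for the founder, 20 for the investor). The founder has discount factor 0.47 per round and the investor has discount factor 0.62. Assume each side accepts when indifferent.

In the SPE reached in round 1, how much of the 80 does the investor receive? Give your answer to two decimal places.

35.65

Round 5 (the founder proposes): the investor gets 20 if talks fail, so the founder offers 20 and keeps 60.
Round 4 (the investor proposes): the founder can get 60 next round, worth 0.47 × 60 = 28.2 now. The investor offers 28.2 and keeps 80 − 28.2 = 51.8.
Round 3 (the founder proposes): the investor can get 51.8 next round, worth 0.62 × 51.8 = 32.116 now. The founder offers 32.116 and keeps 80 − 32.116 = 47.884.
Round 2 (the investor proposes): the founder can get 47.884 next round, worth 0.47 × 47.884 = 22.50548 now; the investor offers that and keeps 57.49452.
Round 1 (the founder proposes): the investor can get 57.49452 next round, worth 0.62 × 57.49452 = 35.6466024 now, so the founder offers 35.6466024, keeping 44.3533976.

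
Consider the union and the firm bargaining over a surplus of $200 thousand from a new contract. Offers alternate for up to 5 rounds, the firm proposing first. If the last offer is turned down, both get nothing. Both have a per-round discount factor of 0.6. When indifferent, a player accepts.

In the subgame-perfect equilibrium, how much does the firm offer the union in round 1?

Round 5 (the firm proposes): rejection yields 0 for the union; the firm offers 0 and keeps 200.
Round 4 (the union proposes): the firm can get 200 next round, worth 0.6 × 200 = 120 now, so the union offers 120, keeping 80.
Round 3 (the firm proposes): the union can get 80 next round, worth 0.6 × 80 = 48 now; the firm offers that and keeps 152.
Round 2 (the union proposes): the firm can get 152 next round, worth 0.6 × 152 = 91.2 now. The union offers 91.2 and keeps 200 − 91.2 = 108.8.
Round 1 (the firm proposes): the union can get 108.8 next round, worth 0.6 × 108.8 = 65.28 now; the firm offers that and keeps 134.72.

65.28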